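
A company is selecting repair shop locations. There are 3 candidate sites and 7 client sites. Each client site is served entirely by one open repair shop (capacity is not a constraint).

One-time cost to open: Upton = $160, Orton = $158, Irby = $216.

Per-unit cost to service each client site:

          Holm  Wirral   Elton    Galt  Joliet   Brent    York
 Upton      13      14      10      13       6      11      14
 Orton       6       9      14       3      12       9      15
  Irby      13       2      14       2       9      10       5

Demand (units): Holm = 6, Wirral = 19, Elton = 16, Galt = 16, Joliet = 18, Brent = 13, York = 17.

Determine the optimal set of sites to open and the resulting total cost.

Open Irby only; minimum total cost 965.

For any fixed open set, each client site goes to its cheapest open site; total = fixed + service.
{Irby}: Holm→Irby 13·6=78, Wirral→Irby 2·19=38, Elton→Irby 14·16=224, Galt→Irby 2·16=32, Joliet→Irby 9·18=162, Brent→Irby 10·13=130, York→Irby 5·17=85. Service 749; fixed 216; total 965.
{Upton, Irby}: Holm→Upton 13·6=78, Wirral→Irby 2·19=38, Elton→Upton 10·16=160, Galt→Irby 2·16=32, Joliet→Upton 6·18=108, Brent→Irby 10·13=130, York→Irby 5·17=85. Service 631; fixed 376; total 1007.
{Orton, Irby}: service 694 + fixed 374 = 1068
{Upton, Orton, Irby}: Holm→Orton 6·6=36, Wirral→Irby 2·19=38, Elton→Upton 10·16=160, Galt→Irby 2·16=32, Joliet→Upton 6·18=108, Brent→Orton 9·13=117, York→Irby 5·17=85. Service 576; fixed 534; total 1110.
No other subset beats 965.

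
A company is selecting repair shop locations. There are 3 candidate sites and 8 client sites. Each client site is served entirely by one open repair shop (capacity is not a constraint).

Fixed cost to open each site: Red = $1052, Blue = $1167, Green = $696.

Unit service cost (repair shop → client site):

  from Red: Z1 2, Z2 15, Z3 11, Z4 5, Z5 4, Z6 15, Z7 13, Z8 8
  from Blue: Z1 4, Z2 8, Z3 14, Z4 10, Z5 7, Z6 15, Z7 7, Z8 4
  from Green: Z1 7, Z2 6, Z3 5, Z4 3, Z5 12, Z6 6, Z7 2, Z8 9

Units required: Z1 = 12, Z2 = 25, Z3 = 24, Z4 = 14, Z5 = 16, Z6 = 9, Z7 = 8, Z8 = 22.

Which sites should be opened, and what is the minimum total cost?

For any fixed open set, each client site goes to its cheapest open site; total = fixed + service.
{Green}: Z1→Green 7·12=84, Z2→Green 6·25=150, Z3→Green 5·24=120, Z4→Green 3·14=42, Z5→Green 12·16=192, Z6→Green 6·9=54, Z7→Green 2·8=16, Z8→Green 9·22=198. Service 856; fixed 696; total 1552.
{Red}: Z1→Red 2·12=24, Z2→Red 15·25=375, Z3→Red 11·24=264, Z4→Red 5·14=70, Z5→Red 4·16=64, Z6→Red 15·9=135, Z7→Red 13·8=104, Z8→Red 8·22=176. Service 1212; fixed 1052; total 2264.
{Blue}: service 1115 + fixed 1167 = 2282
{Red, Blue, Green}: service 558 + fixed 2915 = 3473
No other subset beats 1552.

Open Green only; minimum total cost 1552.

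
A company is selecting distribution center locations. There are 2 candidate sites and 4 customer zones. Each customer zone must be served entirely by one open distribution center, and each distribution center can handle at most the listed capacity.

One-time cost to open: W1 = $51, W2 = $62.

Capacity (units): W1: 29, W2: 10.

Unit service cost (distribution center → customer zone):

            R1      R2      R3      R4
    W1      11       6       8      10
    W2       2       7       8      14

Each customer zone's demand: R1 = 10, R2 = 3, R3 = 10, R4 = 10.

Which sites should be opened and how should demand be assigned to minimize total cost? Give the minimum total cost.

Minimum total cost: 331

Open {W1, W2}: R1→W2 2·10=20, R2→W1 6·3=18, R3→W1 8·10=80, R4→W1 10·10=100.
Loads: W1 carries 23/29, W2 carries 10/10. Service 218; fixed 113; total 331.
Next best feasible plan costs 421.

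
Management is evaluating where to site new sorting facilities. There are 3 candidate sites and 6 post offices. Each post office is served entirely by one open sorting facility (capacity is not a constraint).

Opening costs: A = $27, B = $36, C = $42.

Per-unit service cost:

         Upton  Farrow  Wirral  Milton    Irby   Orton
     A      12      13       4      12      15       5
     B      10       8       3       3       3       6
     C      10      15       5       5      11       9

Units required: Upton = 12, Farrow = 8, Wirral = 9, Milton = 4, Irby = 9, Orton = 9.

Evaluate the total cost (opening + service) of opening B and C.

Total cost: 382

Each post office is assigned to its cheapest site among the open ones.
{B, C}: Upton→B 10·12=120, Farrow→B 8·8=64, Wirral→B 3·9=27, Milton→B 3·4=12, Irby→B 3·9=27, Orton→B 6·9=54. Service 304; fixed 78; total 382.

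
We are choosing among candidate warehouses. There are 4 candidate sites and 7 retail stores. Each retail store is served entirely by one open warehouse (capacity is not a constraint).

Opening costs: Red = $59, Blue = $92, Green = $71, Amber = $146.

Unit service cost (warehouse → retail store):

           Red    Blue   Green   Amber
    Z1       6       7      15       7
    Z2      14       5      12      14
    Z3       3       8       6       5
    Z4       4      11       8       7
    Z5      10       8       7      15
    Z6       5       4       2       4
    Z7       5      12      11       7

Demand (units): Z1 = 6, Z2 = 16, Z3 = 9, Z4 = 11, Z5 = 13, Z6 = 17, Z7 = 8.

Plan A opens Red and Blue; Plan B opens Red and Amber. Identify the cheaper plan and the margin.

Plan A: {Red, Blue}: Z1→Red 6·6=36, Z2→Blue 5·16=80, Z3→Red 3·9=27, Z4→Red 4·11=44, Z5→Blue 8·13=104, Z6→Blue 4·17=68, Z7→Red 5·8=40. Service 399; fixed 151; total 550.
Plan B: {Red, Amber}: Z1→Red 6·6=36, Z2→Red 14·16=224, Z3→Red 3·9=27, Z4→Red 4·11=44, Z5→Red 10·13=130, Z6→Amber 4·17=68, Z7→Red 5·8=40. Service 569; fixed 205; total 774.
Difference: |550 − 774| = 224.

Plan A is cheaper by 224.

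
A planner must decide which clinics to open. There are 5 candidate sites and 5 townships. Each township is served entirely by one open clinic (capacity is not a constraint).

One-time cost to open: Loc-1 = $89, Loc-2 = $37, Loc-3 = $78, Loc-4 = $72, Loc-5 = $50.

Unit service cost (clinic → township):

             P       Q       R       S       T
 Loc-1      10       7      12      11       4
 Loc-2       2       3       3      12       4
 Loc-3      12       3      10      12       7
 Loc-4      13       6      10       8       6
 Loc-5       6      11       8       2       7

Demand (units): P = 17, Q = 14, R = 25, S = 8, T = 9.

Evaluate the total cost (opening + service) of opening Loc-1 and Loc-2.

Each township is assigned to its cheapest site among the open ones.
{Loc-1, Loc-2}: P→Loc-2 2·17=34, Q→Loc-2 3·14=42, R→Loc-2 3·25=75, S→Loc-1 11·8=88, T→Loc-1 4·9=36. Service 275; fixed 126; total 401.

Total cost: 401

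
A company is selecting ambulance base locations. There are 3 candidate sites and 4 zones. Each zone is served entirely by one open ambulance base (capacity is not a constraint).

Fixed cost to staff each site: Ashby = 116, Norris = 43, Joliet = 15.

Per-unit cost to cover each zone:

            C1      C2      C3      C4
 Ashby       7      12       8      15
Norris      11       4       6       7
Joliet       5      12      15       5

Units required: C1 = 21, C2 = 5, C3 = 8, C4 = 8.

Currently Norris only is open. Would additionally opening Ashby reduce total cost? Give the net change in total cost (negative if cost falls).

No — net change +32 (cost rises by 32).

Current service cost with {Norris}: 355.
Adding Ashby: each zone re-picks its cheapest; new service cost 271, saving 84.
Extra fixed cost: 116. Net change = 116 − 84 = 32.
(Totals: 398 → 430.)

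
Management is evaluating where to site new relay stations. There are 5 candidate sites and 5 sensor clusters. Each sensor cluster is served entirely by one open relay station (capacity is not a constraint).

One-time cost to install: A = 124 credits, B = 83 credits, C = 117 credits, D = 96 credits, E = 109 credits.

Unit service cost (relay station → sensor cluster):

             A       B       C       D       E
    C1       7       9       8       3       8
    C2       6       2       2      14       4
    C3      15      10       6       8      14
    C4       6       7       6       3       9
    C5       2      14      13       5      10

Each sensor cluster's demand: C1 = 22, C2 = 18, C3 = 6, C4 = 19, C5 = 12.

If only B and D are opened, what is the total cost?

Each sensor cluster is assigned to its cheapest site among the open ones.
{B, D}: C1→D 3·22=66, C2→B 2·18=36, C3→D 8·6=48, C4→D 3·19=57, C5→D 5·12=60. Service 267; fixed 179; total 446.

Total cost: 446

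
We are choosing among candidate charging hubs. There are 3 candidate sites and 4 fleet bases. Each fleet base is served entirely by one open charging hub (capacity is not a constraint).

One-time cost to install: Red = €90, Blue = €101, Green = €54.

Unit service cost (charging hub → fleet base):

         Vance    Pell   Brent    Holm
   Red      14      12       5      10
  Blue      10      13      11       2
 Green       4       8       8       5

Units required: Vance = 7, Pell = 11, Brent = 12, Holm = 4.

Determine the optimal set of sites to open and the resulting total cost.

Open Green only; minimum total cost 286.

For any fixed open set, each fleet base goes to its cheapest open site; total = fixed + service.
{Green}: Vance→Green 4·7=28, Pell→Green 8·11=88, Brent→Green 8·12=96, Holm→Green 5·4=20. Service 232; fixed 54; total 286.
{Red, Green}: service 196 + fixed 144 = 340
{Blue, Green}: Vance→Green 4·7=28, Pell→Green 8·11=88, Brent→Green 8·12=96, Holm→Blue 2·4=8. Service 220; fixed 155; total 375.
{Red, Blue, Green}: Vance→Green 4·7=28, Pell→Green 8·11=88, Brent→Red 5·12=60, Holm→Blue 2·4=8. Service 184; fixed 245; total 429.
No other subset beats 286.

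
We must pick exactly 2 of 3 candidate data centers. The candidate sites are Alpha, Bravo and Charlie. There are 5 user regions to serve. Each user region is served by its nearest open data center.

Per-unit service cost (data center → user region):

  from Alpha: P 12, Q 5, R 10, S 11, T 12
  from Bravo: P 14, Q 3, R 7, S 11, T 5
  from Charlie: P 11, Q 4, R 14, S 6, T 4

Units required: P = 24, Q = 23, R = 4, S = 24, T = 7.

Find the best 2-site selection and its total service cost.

With exactly 2 open, each user region uses its cheapest among the chosen.
{Bravo, Charlie}: P→Charlie 11·24=264, Q→Bravo 3·23=69, R→Bravo 7·4=28, S→Charlie 6·24=144, T→Charlie 4·7=28. Service cost 533.
{Alpha, Charlie}: service cost 568
{Alpha, Bravo}: service cost 684
Among all 3 size-2 choices, {Bravo, Charlie} is lowest.

Choose Bravo and Charlie; total service cost 533.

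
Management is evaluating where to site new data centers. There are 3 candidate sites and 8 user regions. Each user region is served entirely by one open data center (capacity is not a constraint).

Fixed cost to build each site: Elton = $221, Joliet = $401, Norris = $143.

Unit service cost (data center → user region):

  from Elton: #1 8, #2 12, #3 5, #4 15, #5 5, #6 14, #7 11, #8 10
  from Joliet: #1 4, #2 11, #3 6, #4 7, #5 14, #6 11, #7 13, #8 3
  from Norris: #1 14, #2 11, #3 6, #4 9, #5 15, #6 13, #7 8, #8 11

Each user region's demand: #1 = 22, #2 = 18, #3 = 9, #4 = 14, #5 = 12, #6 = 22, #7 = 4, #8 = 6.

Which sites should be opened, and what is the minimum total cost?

For any fixed open set, each user region goes to its cheapest open site; total = fixed + service.
{Joliet}: #1→Joliet 4·22=88, #2→Joliet 11·18=198, #3→Joliet 6·9=54, #4→Joliet 7·14=98, #5→Joliet 14·12=168, #6→Joliet 11·22=242, #7→Joliet 13·4=52, #8→Joliet 3·6=18. Service 918; fixed 401; total 1319.
{Elton}: #1→Elton 8·22=176, #2→Elton 12·18=216, #3→Elton 5·9=45, #4→Elton 15·14=210, #5→Elton 5·12=60, #6→Elton 14·22=308, #7→Elton 11·4=44, #8→Elton 10·6=60. Service 1119; fixed 221; total 1340.
{Elton, Norris}: service 983 + fixed 364 = 1347
{Elton, Joliet, Norris}: service 781 + fixed 765 = 1546
No other subset beats 1319.

Open Joliet only; minimum total cost 1319.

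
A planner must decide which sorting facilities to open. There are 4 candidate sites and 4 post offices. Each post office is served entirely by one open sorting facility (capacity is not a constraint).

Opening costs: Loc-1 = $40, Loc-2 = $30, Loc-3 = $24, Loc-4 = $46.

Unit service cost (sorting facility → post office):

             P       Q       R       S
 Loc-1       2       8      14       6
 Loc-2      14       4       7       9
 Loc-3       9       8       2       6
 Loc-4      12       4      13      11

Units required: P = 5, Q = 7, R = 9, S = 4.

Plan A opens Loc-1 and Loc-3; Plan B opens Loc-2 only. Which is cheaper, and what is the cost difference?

Plan A: {Loc-1, Loc-3}: P→Loc-1 2·5=10, Q→Loc-1 8·7=56, R→Loc-3 2·9=18, S→Loc-1 6·4=24. Service 108; fixed 64; total 172.
Plan B: {Loc-2}: P→Loc-2 14·5=70, Q→Loc-2 4·7=28, R→Loc-2 7·9=63, S→Loc-2 9·4=36. Service 197; fixed 30; total 227.
Difference: |172 − 227| = 55.

Plan A is cheaper by 55.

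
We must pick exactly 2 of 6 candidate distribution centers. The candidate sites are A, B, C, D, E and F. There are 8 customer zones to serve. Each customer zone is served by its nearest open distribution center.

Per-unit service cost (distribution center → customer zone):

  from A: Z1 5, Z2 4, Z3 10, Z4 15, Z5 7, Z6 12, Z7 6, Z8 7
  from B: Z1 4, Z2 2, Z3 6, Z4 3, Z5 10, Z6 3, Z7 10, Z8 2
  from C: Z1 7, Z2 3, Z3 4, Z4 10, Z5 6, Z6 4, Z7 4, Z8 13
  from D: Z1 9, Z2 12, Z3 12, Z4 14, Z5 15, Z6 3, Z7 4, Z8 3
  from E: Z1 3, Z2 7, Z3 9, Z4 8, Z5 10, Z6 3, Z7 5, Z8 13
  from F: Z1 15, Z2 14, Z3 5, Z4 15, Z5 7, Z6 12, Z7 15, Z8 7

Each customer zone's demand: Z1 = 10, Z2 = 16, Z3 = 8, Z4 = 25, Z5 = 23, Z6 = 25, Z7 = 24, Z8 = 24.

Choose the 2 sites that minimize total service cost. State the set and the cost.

With exactly 2 open, each customer zone uses its cheapest among the chosen.
{B, C}: Z1→B 4·10=40, Z2→B 2·16=32, Z3→C 4·8=32, Z4→B 3·25=75, Z5→C 6·23=138, Z6→B 3·25=75, Z7→C 4·24=96, Z8→B 2·24=48. Service cost 536.
{A, B}: service cost 623
{B, D}: service cost 644
Among all 15 size-2 choices, {B, C} is lowest.

Choose B and C; total service cost 536.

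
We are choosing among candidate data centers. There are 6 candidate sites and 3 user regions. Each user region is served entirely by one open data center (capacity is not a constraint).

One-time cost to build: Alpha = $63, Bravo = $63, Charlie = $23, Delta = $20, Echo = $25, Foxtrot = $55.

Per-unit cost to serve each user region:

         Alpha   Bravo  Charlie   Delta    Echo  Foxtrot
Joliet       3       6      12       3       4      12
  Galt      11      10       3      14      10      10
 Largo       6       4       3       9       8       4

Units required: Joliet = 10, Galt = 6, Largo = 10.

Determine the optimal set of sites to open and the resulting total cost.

Open Charlie and Delta; minimum total cost 121.

For any fixed open set, each user region goes to its cheapest open site; total = fixed + service.
{Charlie, Delta}: Joliet→Delta 3·10=30, Galt→Charlie 3·6=18, Largo→Charlie 3·10=30. Service 78; fixed 43; total 121.
{Charlie, Echo}: service 88 + fixed 48 = 136
{Charlie, Delta, Echo}: service 78 + fixed 68 = 146
{Alpha, Bravo, Charlie, Delta, Echo, Foxtrot}: Joliet→Alpha 3·10=30, Galt→Charlie 3·6=18, Largo→Charlie 3·10=30. Service 78; fixed 249; total 327.
No other subset beats 121.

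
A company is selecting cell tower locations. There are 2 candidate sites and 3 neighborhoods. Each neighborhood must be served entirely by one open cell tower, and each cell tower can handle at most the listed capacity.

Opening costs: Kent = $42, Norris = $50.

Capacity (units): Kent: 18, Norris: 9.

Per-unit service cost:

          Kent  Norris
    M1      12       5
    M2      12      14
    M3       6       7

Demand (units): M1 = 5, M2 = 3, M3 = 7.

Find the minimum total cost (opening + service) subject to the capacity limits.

Open {Kent}: M1→Kent 12·5=60, M2→Kent 12·3=36, M3→Kent 6·7=42.
Loads: Kent carries 15/18. Service 138; fixed 42; total 180.
Next best feasible plan costs 195.

Minimum total cost: 180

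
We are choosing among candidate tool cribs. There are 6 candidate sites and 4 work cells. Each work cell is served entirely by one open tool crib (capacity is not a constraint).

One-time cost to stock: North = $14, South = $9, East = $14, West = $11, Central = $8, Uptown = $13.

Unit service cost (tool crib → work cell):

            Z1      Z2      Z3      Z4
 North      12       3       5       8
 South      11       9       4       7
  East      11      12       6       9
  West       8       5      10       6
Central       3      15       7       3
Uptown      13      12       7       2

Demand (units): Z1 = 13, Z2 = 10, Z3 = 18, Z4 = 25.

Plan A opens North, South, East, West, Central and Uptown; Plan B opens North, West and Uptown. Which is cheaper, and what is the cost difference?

Plan A is cheaper by 52.

Plan A: {North, South, East, West, Central, Uptown}: Z1→Central 3·13=39, Z2→North 3·10=30, Z3→South 4·18=72, Z4→Uptown 2·25=50. Service 191; fixed 69; total 260.
Plan B: {North, West, Uptown}: Z1→West 8·13=104, Z2→North 3·10=30, Z3→North 5·18=90, Z4→Uptown 2·25=50. Service 274; fixed 38; total 312.
Difference: |260 − 312| = 52.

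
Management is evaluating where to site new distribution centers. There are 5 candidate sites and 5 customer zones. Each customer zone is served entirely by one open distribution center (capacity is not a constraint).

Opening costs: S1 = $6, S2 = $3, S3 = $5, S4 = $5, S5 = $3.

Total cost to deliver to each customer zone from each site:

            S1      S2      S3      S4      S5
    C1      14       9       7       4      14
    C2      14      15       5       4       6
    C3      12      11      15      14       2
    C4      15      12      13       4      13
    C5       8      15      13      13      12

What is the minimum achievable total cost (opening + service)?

For any fixed open set, each customer zone goes to its cheapest open site; total = fixed + service.
{S4, S5}: C1→S4 4, C2→S4 4, C3→S5 2, C4→S4 4, C5→S5 12. Service 26; fixed 8; total 34.
{S1, S4, S5}: C1→S4 4, C2→S4 4, C3→S5 2, C4→S4 4, C5→S1 8. Service 22; fixed 14; total 36.
{S2, S4, S5}: service 26 + fixed 11 = 37
{S1, S2, S3, S4, S5}: C1→S4 4, C2→S4 4, C3→S5 2, C4→S4 4, C5→S1 8. Service 22; fixed 22; total 44.
No other subset beats 34.

Minimum total cost: 34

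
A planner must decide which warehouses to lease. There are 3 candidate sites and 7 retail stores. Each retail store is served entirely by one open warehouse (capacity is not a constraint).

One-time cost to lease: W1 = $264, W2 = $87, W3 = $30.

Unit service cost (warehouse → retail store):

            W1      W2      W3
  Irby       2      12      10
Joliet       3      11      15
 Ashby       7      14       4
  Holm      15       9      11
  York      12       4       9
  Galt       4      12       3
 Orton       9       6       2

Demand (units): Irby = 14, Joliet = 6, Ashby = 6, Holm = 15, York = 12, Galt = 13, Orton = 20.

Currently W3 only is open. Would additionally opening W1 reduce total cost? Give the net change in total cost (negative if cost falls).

No — net change +80 (cost rises by 80).

Current service cost with {W3}: 606.
Adding W1: each retail store re-picks its cheapest; new service cost 422, saving 184.
Extra fixed cost: 264. Net change = 264 − 184 = 80.
(Totals: 636 → 716.)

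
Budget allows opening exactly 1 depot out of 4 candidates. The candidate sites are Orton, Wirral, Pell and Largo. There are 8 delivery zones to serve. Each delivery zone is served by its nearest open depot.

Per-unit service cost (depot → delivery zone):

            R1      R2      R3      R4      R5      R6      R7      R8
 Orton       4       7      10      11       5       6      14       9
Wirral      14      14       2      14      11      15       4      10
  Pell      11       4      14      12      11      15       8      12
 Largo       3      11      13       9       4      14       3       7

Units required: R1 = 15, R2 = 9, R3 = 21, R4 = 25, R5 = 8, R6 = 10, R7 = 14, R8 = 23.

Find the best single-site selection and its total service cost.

With exactly 1 open, each delivery zone uses its cheapest among the chosen.
{Largo}: R1→Largo 3·15=45, R2→Largo 11·9=99, R3→Largo 13·21=273, R4→Largo 9·25=225, R5→Largo 4·8=32, R6→Largo 14·10=140, R7→Largo 3·14=42, R8→Largo 7·23=161. Service cost 1017.
{Orton}: service cost 1111
{Wirral}: service cost 1252
Among all 4 size-1 choices, {Largo} is lowest.

Choose Largo only; total service cost 1017.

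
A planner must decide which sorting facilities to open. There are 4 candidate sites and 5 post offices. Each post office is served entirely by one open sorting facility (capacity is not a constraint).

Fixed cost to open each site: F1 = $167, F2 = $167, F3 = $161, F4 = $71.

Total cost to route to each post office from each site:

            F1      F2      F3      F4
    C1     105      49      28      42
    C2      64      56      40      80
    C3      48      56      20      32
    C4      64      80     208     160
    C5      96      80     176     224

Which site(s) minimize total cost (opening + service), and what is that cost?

Open F2 only; minimum total cost 488.

For any fixed open set, each post office goes to its cheapest open site; total = fixed + service.
{F2}: C1→F2 49, C2→F2 56, C3→F2 56, C4→F2 80, C5→F2 80. Service 321; fixed 167; total 488.
{F2, F4}: C1→F4 42, C2→F2 56, C3→F4 32, C4→F2 80, C5→F2 80. Service 290; fixed 238; total 528.
{F1, F4}: C1→F4 42, C2→F1 64, C3→F4 32, C4→F1 64, C5→F1 96. Service 298; fixed 238; total 536.
{F1, F2, F3, F4}: service 232 + fixed 566 = 798
No other subset beats 488.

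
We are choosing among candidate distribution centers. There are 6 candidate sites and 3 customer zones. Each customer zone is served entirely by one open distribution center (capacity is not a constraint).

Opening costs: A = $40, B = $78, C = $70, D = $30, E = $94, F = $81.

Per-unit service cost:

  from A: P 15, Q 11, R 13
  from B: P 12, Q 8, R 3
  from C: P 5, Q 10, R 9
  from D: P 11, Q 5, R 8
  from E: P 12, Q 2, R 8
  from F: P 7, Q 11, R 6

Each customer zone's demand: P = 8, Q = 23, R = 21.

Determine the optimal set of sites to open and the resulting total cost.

Open B and D; minimum total cost 374.

For any fixed open set, each customer zone goes to its cheapest open site; total = fixed + service.
{B, D}: P→D 11·8=88, Q→D 5·23=115, R→B 3·21=63. Service 266; fixed 108; total 374.
{B, E}: P→B 12·8=96, Q→E 2·23=46, R→B 3·21=63. Service 205; fixed 172; total 377.
{B, C, E}: P→C 5·8=40, Q→E 2·23=46, R→B 3·21=63. Service 149; fixed 242; total 391.
{A, B, C, D, E, F}: service 149 + fixed 393 = 542
No other subset beats 374.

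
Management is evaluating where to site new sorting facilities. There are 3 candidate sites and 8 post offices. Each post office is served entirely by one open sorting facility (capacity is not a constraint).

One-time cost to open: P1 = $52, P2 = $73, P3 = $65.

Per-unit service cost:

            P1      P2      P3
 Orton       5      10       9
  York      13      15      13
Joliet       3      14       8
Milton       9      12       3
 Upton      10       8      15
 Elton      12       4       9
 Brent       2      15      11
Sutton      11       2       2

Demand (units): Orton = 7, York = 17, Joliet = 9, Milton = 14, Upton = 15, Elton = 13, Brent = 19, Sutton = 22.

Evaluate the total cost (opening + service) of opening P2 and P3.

Total cost: 961

Each post office is assigned to its cheapest site among the open ones.
{P2, P3}: Orton→P3 9·7=63, York→P3 13·17=221, Joliet→P3 8·9=72, Milton→P3 3·14=42, Upton→P2 8·15=120, Elton→P2 4·13=52, Brent→P3 11·19=209, Sutton→P2 2·22=44. Service 823; fixed 138; total 961.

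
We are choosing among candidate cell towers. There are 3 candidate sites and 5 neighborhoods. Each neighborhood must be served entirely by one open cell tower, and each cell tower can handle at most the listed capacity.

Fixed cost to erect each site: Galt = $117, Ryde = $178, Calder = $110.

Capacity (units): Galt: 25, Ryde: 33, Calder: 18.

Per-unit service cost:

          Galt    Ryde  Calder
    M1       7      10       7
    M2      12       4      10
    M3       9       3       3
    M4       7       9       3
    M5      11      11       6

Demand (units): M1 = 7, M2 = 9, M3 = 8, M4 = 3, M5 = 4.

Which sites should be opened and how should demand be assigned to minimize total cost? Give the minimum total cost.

Minimum total cost: 379

Open {Ryde}: M1→Ryde 10·7=70, M2→Ryde 4·9=36, M3→Ryde 3·8=24, M4→Ryde 9·3=27, M5→Ryde 11·4=44.
Loads: Ryde carries 31/33. Service 201; fixed 178; total 379.
Next best feasible plan costs 430.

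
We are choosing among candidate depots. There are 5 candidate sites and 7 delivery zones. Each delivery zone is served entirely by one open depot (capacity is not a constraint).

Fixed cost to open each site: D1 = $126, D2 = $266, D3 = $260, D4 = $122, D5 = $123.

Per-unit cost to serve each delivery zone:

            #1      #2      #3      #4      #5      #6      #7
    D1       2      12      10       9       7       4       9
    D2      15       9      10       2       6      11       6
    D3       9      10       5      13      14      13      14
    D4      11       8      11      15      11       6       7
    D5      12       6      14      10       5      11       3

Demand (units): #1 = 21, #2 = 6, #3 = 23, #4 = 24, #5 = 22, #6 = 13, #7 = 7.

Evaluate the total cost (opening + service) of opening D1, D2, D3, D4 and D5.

Total cost: 1321

Each delivery zone is assigned to its cheapest site among the open ones.
{D1, D2, D3, D4, D5}: #1→D1 2·21=42, #2→D5 6·6=36, #3→D3 5·23=115, #4→D2 2·24=48, #5→D5 5·22=110, #6→D1 4·13=52, #7→D5 3·7=21. Service 424; fixed 897; total 1321.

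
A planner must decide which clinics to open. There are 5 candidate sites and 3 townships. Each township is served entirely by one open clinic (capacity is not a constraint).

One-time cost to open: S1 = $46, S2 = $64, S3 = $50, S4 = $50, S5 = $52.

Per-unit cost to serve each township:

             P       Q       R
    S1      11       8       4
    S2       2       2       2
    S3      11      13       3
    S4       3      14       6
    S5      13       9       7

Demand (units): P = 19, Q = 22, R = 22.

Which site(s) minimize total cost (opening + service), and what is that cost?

For any fixed open set, each township goes to its cheapest open site; total = fixed + service.
{S2}: P→S2 2·19=38, Q→S2 2·22=44, R→S2 2·22=44. Service 126; fixed 64; total 190.
{S1, S2}: P→S2 2·19=38, Q→S2 2·22=44, R→S2 2·22=44. Service 126; fixed 110; total 236.
{S2, S3}: service 126 + fixed 114 = 240
{S1, S2, S3, S4, S5}: P→S2 2·19=38, Q→S2 2·22=44, R→S2 2·22=44. Service 126; fixed 262; total 388.
No other subset beats 190.

Open S2 only; minimum total cost 190.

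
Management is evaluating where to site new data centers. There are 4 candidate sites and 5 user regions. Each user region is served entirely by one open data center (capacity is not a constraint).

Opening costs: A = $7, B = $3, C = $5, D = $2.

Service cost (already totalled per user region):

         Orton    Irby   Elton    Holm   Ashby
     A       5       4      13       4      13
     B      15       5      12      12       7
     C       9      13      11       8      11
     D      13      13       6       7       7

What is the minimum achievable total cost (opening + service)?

For any fixed open set, each user region goes to its cheapest open site; total = fixed + service.
{A, D}: Orton→A 5, Irby→A 4, Elton→D 6, Holm→A 4, Ashby→D 7. Service 26; fixed 9; total 35.
{A, B, D}: Orton→A 5, Irby→A 4, Elton→D 6, Holm→A 4, Ashby→B 7. Service 26; fixed 12; total 38.
{A, C, D}: service 26 + fixed 14 = 40
{A, B, C, D}: service 26 + fixed 17 = 43
No other subset beats 35.

Minimum total cost: 35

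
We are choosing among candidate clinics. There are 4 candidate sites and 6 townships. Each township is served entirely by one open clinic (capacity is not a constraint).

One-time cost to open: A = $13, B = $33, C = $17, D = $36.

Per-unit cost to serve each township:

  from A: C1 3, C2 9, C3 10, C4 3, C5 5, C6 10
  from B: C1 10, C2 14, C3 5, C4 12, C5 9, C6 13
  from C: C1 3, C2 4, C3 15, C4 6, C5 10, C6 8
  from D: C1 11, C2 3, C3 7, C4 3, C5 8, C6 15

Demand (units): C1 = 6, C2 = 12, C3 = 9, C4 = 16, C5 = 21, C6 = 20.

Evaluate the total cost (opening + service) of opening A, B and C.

Total cost: 487

Each township is assigned to its cheapest site among the open ones.
{A, B, C}: C1→A 3·6=18, C2→C 4·12=48, C3→B 5·9=45, C4→A 3·16=48, C5→A 5·21=105, C6→C 8·20=160. Service 424; fixed 63; total 487.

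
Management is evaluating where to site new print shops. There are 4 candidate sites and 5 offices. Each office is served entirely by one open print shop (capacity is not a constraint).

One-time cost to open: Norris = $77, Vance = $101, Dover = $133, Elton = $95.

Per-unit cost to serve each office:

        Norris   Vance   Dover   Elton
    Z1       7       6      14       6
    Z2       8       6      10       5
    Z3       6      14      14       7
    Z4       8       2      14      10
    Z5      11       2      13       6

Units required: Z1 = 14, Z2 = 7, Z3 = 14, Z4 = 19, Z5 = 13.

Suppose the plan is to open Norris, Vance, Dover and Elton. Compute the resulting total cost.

Total cost: 673

Each office is assigned to its cheapest site among the open ones.
{Norris, Vance, Dover, Elton}: Z1→Vance 6·14=84, Z2→Elton 5·7=35, Z3→Norris 6·14=84, Z4→Vance 2·19=38, Z5→Vance 2·13=26. Service 267; fixed 406; total 673.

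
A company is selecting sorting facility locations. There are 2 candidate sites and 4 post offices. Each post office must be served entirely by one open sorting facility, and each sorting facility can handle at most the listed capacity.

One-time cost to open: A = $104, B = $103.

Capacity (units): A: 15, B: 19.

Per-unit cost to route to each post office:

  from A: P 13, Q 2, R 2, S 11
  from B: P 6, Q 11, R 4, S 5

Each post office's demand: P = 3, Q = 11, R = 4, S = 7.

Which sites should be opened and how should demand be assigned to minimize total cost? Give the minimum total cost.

Open {A, B}: P→B 6·3=18, Q→A 2·11=22, R→A 2·4=8, S→B 5·7=35.
Loads: A carries 15/15, B carries 10/19. Service 83; fixed 207; total 290.
Next best feasible plan costs 298.

Minimum total cost: 290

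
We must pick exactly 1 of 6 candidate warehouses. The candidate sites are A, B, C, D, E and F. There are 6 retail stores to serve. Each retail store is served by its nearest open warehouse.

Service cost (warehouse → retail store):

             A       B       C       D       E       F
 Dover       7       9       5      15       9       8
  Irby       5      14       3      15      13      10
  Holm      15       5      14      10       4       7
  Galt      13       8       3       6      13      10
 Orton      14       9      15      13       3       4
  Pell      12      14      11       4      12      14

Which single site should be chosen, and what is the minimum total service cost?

With exactly 1 open, each retail store uses its cheapest among the chosen.
{C}: Dover→C 5, Irby→C 3, Holm→C 14, Galt→C 3, Orton→C 15, Pell→C 11. Service cost 51.
{F}: service cost 53
{E}: service cost 54
Among all 6 size-1 choices, {C} is lowest.

Choose C only; total service cost 51.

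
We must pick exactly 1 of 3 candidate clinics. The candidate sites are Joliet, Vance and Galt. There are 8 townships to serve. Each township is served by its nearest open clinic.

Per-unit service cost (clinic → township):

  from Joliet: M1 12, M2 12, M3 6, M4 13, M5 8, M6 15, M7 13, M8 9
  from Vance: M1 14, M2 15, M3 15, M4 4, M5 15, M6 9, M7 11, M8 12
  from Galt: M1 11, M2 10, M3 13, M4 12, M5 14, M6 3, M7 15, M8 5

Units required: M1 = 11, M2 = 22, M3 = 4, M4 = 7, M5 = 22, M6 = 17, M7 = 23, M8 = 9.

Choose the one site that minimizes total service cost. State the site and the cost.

With exactly 1 open, each township uses its cheapest among the chosen.
{Galt}: M1→Galt 11·11=121, M2→Galt 10·22=220, M3→Galt 13·4=52, M4→Galt 12·7=84, M5→Galt 14·22=308, M6→Galt 3·17=51, M7→Galt 15·23=345, M8→Galt 5·9=45. Service cost 1226.
{Joliet}: service cost 1322
{Vance}: service cost 1416
Among all 3 size-1 choices, {Galt} is lowest.

Choose Galt only; total service cost 1226.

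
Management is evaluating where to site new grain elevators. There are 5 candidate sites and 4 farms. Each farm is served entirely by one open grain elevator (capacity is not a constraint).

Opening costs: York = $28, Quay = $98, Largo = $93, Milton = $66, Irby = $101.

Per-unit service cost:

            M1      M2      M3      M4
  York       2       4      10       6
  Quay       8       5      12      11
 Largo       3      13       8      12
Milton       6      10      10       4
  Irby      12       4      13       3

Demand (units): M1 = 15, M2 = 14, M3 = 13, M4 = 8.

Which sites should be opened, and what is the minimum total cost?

For any fixed open set, each farm goes to its cheapest open site; total = fixed + service.
{York}: M1→York 2·15=30, M2→York 4·14=56, M3→York 10·13=130, M4→York 6·8=48. Service 264; fixed 28; total 292.
{York, Milton}: service 248 + fixed 94 = 342
{York, Largo}: service 238 + fixed 121 = 359
{York, Quay, Largo, Milton, Irby}: service 214 + fixed 386 = 600
No other subset beats 292.

Open York only; minimum total cost 292.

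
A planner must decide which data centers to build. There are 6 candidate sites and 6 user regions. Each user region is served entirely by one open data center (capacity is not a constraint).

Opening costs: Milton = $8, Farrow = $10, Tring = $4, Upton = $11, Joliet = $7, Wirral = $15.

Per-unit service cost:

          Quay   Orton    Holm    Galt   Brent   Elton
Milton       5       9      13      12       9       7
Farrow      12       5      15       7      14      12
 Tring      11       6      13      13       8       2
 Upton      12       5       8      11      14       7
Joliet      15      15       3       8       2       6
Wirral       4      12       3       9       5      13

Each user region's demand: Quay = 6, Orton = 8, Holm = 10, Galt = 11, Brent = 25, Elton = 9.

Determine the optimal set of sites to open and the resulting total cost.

Open Milton, Farrow, Tring and Joliet; minimum total cost 274.

For any fixed open set, each user region goes to its cheapest open site; total = fixed + service.
{Milton, Farrow, Tring, Joliet}: Quay→Milton 5·6=30, Orton→Farrow 5·8=40, Holm→Joliet 3·10=30, Galt→Farrow 7·11=77, Brent→Joliet 2·25=50, Elton→Tring 2·9=18. Service 245; fixed 29; total 274.
{Farrow, Tring, Joliet, Wirral}: Quay→Wirral 4·6=24, Orton→Farrow 5·8=40, Holm→Joliet 3·10=30, Galt→Farrow 7·11=77, Brent→Joliet 2·25=50, Elton→Tring 2·9=18. Service 239; fixed 36; total 275.
{Milton, Farrow, Tring, Joliet, Wirral}: Quay→Wirral 4·6=24, Orton→Farrow 5·8=40, Holm→Joliet 3·10=30, Galt→Farrow 7·11=77, Brent→Joliet 2·25=50, Elton→Tring 2·9=18. Service 239; fixed 44; total 283.
{Milton, Farrow, Tring, Upton, Joliet, Wirral}: Quay→Wirral 4·6=24, Orton→Farrow 5·8=40, Holm→Joliet 3·10=30, Galt→Farrow 7·11=77, Brent→Joliet 2·25=50, Elton→Tring 2·9=18. Service 239; fixed 55; total 294.
No other subset beats 274.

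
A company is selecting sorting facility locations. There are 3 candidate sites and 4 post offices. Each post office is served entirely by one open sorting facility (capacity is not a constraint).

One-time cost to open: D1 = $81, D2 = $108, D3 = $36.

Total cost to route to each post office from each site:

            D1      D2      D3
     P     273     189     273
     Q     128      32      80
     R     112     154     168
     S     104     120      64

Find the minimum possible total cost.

Minimum total cost: 583

For any fixed open set, each post office goes to its cheapest open site; total = fixed + service.
{D2, D3}: P→D2 189, Q→D2 32, R→D2 154, S→D3 64. Service 439; fixed 144; total 583.
{D2}: P→D2 189, Q→D2 32, R→D2 154, S→D2 120. Service 495; fixed 108; total 603.
{D3}: P→D3 273, Q→D3 80, R→D3 168, S→D3 64. Service 585; fixed 36; total 621.
{D1, D2, D3}: service 397 + fixed 225 = 622
No other subset beats 583.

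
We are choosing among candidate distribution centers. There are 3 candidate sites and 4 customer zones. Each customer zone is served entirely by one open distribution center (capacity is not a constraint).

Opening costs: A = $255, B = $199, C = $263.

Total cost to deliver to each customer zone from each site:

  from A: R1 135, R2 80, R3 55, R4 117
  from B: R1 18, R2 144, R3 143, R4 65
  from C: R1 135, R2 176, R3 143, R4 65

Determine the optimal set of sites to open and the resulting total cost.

Open B only; minimum total cost 569.

For any fixed open set, each customer zone goes to its cheapest open site; total = fixed + service.
{B}: R1→B 18, R2→B 144, R3→B 143, R4→B 65. Service 370; fixed 199; total 569.
{A}: R1→A 135, R2→A 80, R3→A 55, R4→A 117. Service 387; fixed 255; total 642.
{A, B}: service 218 + fixed 454 = 672
{A, B, C}: R1→B 18, R2→A 80, R3→A 55, R4→B 65. Service 218; fixed 717; total 935.
No other subset beats 569.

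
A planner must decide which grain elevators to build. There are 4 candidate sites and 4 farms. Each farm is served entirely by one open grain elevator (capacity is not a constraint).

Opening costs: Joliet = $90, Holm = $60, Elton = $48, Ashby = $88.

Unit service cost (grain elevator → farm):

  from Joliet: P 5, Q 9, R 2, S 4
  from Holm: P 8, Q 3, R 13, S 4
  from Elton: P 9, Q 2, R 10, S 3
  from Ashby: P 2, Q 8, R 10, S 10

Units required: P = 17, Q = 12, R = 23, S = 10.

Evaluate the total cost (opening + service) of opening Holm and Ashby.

Each farm is assigned to its cheapest site among the open ones.
{Holm, Ashby}: P→Ashby 2·17=34, Q→Holm 3·12=36, R→Ashby 10·23=230, S→Holm 4·10=40. Service 340; fixed 148; total 488.

Total cost: 488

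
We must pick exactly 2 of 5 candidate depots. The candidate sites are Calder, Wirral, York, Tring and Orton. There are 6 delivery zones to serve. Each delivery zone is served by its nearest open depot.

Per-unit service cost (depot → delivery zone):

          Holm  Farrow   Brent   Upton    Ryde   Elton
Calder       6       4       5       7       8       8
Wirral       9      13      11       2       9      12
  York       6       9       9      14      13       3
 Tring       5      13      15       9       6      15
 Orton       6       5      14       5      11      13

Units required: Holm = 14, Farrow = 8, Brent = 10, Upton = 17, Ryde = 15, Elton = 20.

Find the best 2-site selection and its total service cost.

With exactly 2 open, each delivery zone uses its cheapest among the chosen.
{Calder, York}: Holm→Calder 6·14=84, Farrow→Calder 4·8=32, Brent→Calder 5·10=50, Upton→Calder 7·17=119, Ryde→Calder 8·15=120, Elton→York 3·20=60. Service cost 465.
{Wirral, York}: service cost 475
{Calder, Wirral}: service cost 480
Among all 10 size-2 choices, {Calder, York} is lowest.

Choose Calder and York; total service cost 465.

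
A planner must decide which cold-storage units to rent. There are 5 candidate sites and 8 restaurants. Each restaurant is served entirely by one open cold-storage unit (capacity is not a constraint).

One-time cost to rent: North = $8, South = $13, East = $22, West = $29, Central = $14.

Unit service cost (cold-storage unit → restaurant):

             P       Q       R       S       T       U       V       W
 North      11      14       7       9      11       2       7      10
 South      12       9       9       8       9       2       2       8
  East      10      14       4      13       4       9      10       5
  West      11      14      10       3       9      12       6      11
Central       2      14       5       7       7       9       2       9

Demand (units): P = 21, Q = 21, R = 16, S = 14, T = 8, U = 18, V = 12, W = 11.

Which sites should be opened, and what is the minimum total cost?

Open South, East, West and Central; minimum total cost 562.

For any fixed open set, each restaurant goes to its cheapest open site; total = fixed + service.
{South, East, West, Central}: P→Central 2·21=42, Q→South 9·21=189, R→East 4·16=64, S→West 3·14=42, T→East 4·8=32, U→South 2·18=36, V→South 2·12=24, W→East 5·11=55. Service 484; fixed 78; total 562.
{North, South, East, West, Central}: service 484 + fixed 86 = 570
{South, East, Central}: P→Central 2·21=42, Q→South 9·21=189, R→East 4·16=64, S→Central 7·14=98, T→East 4·8=32, U→South 2·18=36, V→South 2·12=24, W→East 5·11=55. Service 540; fixed 49; total 589.
{North}: P→North 11·21=231, Q→North 14·21=294, R→North 7·16=112, S→North 9·14=126, T→North 11·8=88, U→North 2·18=36, V→North 7·12=84, W→North 10·11=110. Service 1081; fixed 8; total 1089.
No other subset beats 562.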